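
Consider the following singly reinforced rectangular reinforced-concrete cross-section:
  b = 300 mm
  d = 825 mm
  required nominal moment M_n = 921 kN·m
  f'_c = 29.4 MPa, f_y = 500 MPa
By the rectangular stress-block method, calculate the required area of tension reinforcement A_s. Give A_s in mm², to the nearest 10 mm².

A_s ≈ 2480 mm²

With M_n = 0.85 f'_c a b (d − a/2), solve the quadratic for a:
a = d − √(d² − 2M_n/(0.85 f'_c b)) = 825 − √(825² − 2 × 921×10⁶/(0.85 × 29.4 × 300)) = 165.51 mm.
A_s = 0.85 f'_c a b / f_y = 0.85 × 29.4 × 165.51 × 300 / 500 = 2481.7 mm².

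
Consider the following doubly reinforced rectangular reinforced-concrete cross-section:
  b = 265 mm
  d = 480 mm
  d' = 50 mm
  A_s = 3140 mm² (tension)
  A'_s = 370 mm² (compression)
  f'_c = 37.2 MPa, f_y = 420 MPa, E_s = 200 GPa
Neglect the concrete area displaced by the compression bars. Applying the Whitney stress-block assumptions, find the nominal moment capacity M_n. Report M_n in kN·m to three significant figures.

M_n ≈ 544 kN·m

Assume both tension and compression steel yield.
Net tension couple steel: A_s − A'_s = 2770 mm².
a = (A_s − A'_s) f_y / (0.85 f'_c b) = 1163400/(0.85 × 37.2 × 265) = 138.84 mm.
c = a/β₁ = 138.84/0.784 = 177.09 mm; ε'_s = 0.003(c − d')/c = 0.0022 ≥ f_y/E_s = 0.0021, so compression steel does yield.
M_n = (A_s − A'_s) f_y (d − a/2) + A'_s f_y (d − d') = [1163400 × (480 − 69.42) + 155400 × (480 − 50)] × 10⁻⁶ = 477.67 + 66.82 = 544.49 kN·m.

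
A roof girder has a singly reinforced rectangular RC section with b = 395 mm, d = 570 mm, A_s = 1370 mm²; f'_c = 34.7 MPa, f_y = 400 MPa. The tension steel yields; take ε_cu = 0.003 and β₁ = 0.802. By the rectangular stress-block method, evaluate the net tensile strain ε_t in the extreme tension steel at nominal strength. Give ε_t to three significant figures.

a = A_s f_y/(0.85 f'_c b) = 47.04 mm.
β₁ = 0.802, so c = a/β₁ = 47.04/0.802 = 58.65 mm.
From the linear strain diagram with ε_cu = 0.003: ε_t = 0.003 (d − c)/c = 0.003 × (570 − 58.65)/58.65 = 0.0262.
Since ε_t ≥ 0.005, the section is tension-controlled.

ε_t ≈ 0.0262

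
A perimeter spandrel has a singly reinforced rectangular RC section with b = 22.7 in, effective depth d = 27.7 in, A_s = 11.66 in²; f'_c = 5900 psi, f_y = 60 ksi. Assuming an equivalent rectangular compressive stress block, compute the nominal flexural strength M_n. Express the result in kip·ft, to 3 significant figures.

M_n ≈ 1440 kip·ft

T = A_s f_y = 11.66 × 60 = 699.6 kips.
a = T/(0.85 f'_c b) = 699.6/(0.85 × 5.9 × 22.7) = 6.145 in.
M_n = T(d − a/2) = 699.6 × (27.7 − 3.0725) = 17229.4 kip·in = 17229.4/12 = 1435.78 kip·ft.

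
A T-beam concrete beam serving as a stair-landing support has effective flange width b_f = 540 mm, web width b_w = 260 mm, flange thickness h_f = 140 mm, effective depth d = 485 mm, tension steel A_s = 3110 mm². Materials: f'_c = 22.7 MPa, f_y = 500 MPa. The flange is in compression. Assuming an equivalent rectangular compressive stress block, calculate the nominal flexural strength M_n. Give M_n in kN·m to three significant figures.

Tension: T = A_s f_y = 3110 × 500 = 1555000 N.
Try a within the flange: a = T/(0.85 f'_c b_f) = 1555000/(0.85 × 22.7 × 540) = 149.24 mm.
a = 149.24 > h_f = 140 mm: the block extends into the web. Split into flange-overhang and web parts.
C_f = 0.85 f'_c (b_f − b_w) h_f = 0.85 × 22.7 × (540 − 260) × 140 = 756364 N.
Remaining web compression depth: a_w = (T − C_f)/(0.85 f'_c b_w) = (1555000 − 756364)/(0.85 × 22.7 × 260) = 159.20 mm.
M_n = C_f(d − h_f/2) + (T − C_f)(d − a_w/2) = 756364 × (485 − 70) + 798636 × (485 − 79.6) = 313.89 + 323.77 = 637.66 × 10⁶ N·mm.
M_n = 637.66 kN·m.

M_n ≈ 638 kN·m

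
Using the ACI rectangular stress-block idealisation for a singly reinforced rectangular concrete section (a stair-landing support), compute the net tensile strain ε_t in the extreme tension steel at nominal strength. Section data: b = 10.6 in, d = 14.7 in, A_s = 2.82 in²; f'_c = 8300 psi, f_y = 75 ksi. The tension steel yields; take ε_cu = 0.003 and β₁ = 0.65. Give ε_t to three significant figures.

a = A_s f_y/(0.85 f'_c b) = 2.828 in.
β₁ = 0.65, so c = a/β₁ = 2.828/0.65 = 4.351 in.
From the linear strain diagram with ε_cu = 0.003: ε_t = 0.003 (d − c)/c = 0.003 × (14.7 − 4.351)/4.351 = 0.00714.
Since ε_t ≥ 0.005, the section is tension-controlled.

ε_t ≈ 0.00714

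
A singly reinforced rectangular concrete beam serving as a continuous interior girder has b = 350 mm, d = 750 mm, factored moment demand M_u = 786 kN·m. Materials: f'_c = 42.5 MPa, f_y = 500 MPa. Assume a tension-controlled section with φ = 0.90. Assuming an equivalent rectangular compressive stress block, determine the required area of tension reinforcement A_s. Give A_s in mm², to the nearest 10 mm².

A_s ≈ 2490 mm²

M_n = M_u/φ = 786/0.90 = 873.333 kN·m.
With M_n = 0.85 f'_c a b (d − a/2), solve the quadratic for a:
a = d − √(d² − 2M_n/(0.85 f'_c b)) = 750 − √(750² − 2 × 873.333×10⁶/(0.85 × 42.5 × 350)) = 98.57 mm.
A_s = 0.85 f'_c a b / f_y = 0.85 × 42.5 × 98.57 × 350 / 500 = 2492.6 mm².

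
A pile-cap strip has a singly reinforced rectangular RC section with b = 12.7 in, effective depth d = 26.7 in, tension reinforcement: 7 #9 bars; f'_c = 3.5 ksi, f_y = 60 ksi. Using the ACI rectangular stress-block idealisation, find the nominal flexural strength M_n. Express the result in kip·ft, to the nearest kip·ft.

A_s = 7 × 1 = 7 in².
T = A_s f_y = 7 × 60 = 420 kips.
a = T/(0.85 f'_c b) = 420/(0.85 × 3.5 × 12.7) = 11.116 in.
M_n = T(d − a/2) = 420 × (26.7 − 5.558) = 8879.6 kip·in = 8879.6/12 = 739.97 kip·ft.

M_n ≈ 740 kip·ft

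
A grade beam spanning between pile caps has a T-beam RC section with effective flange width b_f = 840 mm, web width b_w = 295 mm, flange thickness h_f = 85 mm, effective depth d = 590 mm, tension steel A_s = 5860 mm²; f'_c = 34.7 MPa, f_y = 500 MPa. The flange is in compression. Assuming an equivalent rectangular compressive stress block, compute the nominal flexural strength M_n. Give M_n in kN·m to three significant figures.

M_n ≈ 1530 kN·m

Tension: T = A_s f_y = 5860 × 500 = 2930000 N.
Try a within the flange: a = T/(0.85 f'_c b_f) = 2930000/(0.85 × 34.7 × 840) = 118.26 mm.
a = 118.26 > h_f = 85 mm: the block extends into the web. Split into flange-overhang and web parts.
C_f = 0.85 f'_c (b_f − b_w) h_f = 0.85 × 34.7 × (840 − 295) × 85 = 1366356 N.
Remaining web compression depth: a_w = (T − C_f)/(0.85 f'_c b_w) = (2930000 − 1366356)/(0.85 × 34.7 × 295) = 179.71 mm.
M_n = C_f(d − h_f/2) + (T − C_f)(d − a_w/2) = 1366356 × (590 − 42.5) + 1563644 × (590 − 89.855) = 748.08 + 782.05 = 1530.13 × 10⁶ N·mm.
M_n = 1530.13 kN·m.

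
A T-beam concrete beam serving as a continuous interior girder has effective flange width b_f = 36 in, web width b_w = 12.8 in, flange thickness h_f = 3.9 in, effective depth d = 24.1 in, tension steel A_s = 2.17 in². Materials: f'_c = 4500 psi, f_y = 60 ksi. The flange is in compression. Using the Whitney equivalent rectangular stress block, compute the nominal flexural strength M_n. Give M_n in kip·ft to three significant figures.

M_n ≈ 256 kip·ft

Tension: T = A_s f_y = 2.17 × 60 = 130.2 kips.
Try a within the flange: a = T/(0.85 f'_c b_f) = 130.2/(0.85 × 4.5 × 36) = 0.946 in.
Since a = 0.946 ≤ h_f = 3.9 in, the stress block lies entirely in the flange; analyse as a rectangular beam of width b_f.
M_n = T(d − a/2) = 130.2 × (24.1 − 0.473) = 3076.2 kip·in.
M_n = 3076.2/12 = 256.35 kip·ft.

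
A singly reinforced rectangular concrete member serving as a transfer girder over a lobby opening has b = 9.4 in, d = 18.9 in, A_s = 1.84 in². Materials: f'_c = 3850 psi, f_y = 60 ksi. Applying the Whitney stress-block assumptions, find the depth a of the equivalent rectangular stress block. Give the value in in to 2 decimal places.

a ≈ 3.59 in

T = A_s f_y = 1.84 × 60 = 110.4 kips.
a = T/(0.85 f'_c b) = 110.4/(0.85 × 3.85 × 9.4) = 3.59 in.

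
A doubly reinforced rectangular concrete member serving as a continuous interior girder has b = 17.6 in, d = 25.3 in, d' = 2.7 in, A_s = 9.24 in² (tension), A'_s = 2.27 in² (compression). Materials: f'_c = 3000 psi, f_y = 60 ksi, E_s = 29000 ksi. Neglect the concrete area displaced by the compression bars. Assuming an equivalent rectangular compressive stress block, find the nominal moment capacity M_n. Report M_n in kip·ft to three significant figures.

Assume both steels yield.
a = (A_s − A'_s) f_y/(0.85 f'_c b) = (9.24 − 2.27) × 60/(0.85 × 3 × 17.6) = 9.318 in.
c = a/β₁ = 9.318/0.85 = 10.962 in; ε'_s = 0.003(c − d')/c = 0.0023 ≥ ε_y = 0.0021, so the compression steel yields.
M_n = (A_s − A'_s) f_y (d − a/2) + A'_s f_y (d − d') = 418.2 × (25.3 − 4.659) + 136.2 × (25.3 − 2.7) = 8632.1 + 3078.1 = 11710.2 kip·in = 11710.2/12 = 975.85 kip·ft.

M_n ≈ 976 kip·ft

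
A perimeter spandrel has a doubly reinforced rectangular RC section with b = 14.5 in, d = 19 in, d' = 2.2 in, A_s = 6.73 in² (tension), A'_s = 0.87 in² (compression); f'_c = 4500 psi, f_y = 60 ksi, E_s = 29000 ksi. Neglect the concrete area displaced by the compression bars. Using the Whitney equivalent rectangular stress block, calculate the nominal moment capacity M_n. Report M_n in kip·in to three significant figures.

M_n ≈ 6440 kip·in

Assume both steels yield.
a = (A_s − A'_s) f_y/(0.85 f'_c b) = (6.73 − 0.87) × 60/(0.85 × 4.5 × 14.5) = 6.339 in.
c = a/β₁ = 6.339/0.825 = 7.684 in; ε'_s = 0.003(c − d')/c = 0.0021 ≥ ε_y = 0.0021, so the compression steel yields.
M_n = (A_s − A'_s) f_y (d − a/2) + A'_s f_y (d − d') = 351.6 × (19 − 3.1695) + 52.2 × (19 − 2.2) = 5566.0 + 877.0 = 6443.0 kip·in.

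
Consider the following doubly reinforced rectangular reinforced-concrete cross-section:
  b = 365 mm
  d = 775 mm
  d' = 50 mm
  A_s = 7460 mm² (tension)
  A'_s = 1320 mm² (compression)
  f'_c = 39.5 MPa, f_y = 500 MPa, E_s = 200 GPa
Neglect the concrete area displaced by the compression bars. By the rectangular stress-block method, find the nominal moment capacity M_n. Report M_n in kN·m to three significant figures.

Assume both tension and compression steel yield.
Net tension couple steel: A_s − A'_s = 6140 mm².
a = (A_s − A'_s) f_y / (0.85 f'_c b) = 3070000/(0.85 × 39.5 × 365) = 250.51 mm.
c = a/β₁ = 250.51/0.768 = 326.18 mm; ε'_s = 0.003(c − d')/c = 0.0025 ≥ f_y/E_s = 0.0025, so compression steel does yield.
M_n = (A_s − A'_s) f_y (d − a/2) + A'_s f_y (d − d') = [3070000 × (775 − 125.255) + 660000 × (775 − 50)] × 10⁻⁶ = 1994.72 + 478.50 = 2473.22 kN·m.

M_n ≈ 2470 kN·m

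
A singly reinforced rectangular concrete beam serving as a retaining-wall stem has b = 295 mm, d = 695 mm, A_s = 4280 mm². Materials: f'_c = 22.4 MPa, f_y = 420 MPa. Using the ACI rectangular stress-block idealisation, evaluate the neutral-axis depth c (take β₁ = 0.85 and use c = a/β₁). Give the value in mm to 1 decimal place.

T = A_s f_y = 4280 × 420 = 1797600 N = 1797.6 kN.
Setting C = 0.85 f'_c a b equal to T: a = 1797600/(0.85 × 22.4 × 295) = 320.040 mm.
With β₁ = 0.85, c = a/β₁ = 320.040/0.85 = 376.5 mm.

c ≈ 376.5 mm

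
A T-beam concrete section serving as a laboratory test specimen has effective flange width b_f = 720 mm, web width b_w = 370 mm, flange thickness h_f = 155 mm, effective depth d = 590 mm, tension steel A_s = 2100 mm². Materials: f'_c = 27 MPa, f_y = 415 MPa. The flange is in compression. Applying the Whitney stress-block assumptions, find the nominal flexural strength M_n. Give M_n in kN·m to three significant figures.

M_n ≈ 491 kN·m

Tension: T = A_s f_y = 2100 × 415 = 871500 N.
Try a within the flange: a = T/(0.85 f'_c b_f) = 871500/(0.85 × 27 × 720) = 52.74 mm.
Since a = 52.74 ≤ h_f = 155 mm, the stress block lies entirely in the flange; analyse as a rectangular beam of width b_f.
M_n = T(d − a/2) = 871500 × (590 − 26.37) = 491.20 × 10⁶ N·mm.
M_n = 491.20 kN·m.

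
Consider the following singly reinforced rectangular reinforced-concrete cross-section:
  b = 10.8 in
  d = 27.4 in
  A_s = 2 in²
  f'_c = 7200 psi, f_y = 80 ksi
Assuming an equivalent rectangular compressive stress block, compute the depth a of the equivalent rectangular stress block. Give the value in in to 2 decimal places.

T = A_s f_y = 2 × 80 = 160 kips.
a = T/(0.85 f'_c b) = 160/(0.85 × 7.2 × 10.8) = 2.42 in.

a ≈ 2.42 in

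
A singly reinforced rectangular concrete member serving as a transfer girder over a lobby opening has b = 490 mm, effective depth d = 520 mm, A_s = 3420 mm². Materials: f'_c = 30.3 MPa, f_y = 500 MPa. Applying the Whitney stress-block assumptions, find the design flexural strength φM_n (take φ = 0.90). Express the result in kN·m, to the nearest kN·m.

T = A_s f_y = 3420 × 500 = 1710000 N = 1710 kN.
From C = T: a = T/(0.85 f'_c b) = 1710000/(0.85 × 30.3 × 490) = 135.50 mm.
M_n = T(d − a/2) = 1710 kN × (520 − 67.75) mm = 773.35 kN·m.
φM_n = 0.90 × 773.35 = 696.02 kN·m.

φM_n ≈ 696 kN·m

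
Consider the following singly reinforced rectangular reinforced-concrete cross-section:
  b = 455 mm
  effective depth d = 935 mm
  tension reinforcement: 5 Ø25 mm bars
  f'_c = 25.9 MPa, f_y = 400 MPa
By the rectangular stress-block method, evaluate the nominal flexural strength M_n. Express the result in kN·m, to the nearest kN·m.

M_n ≈ 870 kN·m

A_s = 5 × 491 = 2455 mm².
T = A_s f_y = 2455 × 400 = 982000 N = 982 kN.
From C = T: a = T/(0.85 f'_c b) = 982000/(0.85 × 25.9 × 455) = 98.04 mm.
M_n = T(d − a/2) = 982 kN × (935 − 49.02) mm = 870.03 kN·m.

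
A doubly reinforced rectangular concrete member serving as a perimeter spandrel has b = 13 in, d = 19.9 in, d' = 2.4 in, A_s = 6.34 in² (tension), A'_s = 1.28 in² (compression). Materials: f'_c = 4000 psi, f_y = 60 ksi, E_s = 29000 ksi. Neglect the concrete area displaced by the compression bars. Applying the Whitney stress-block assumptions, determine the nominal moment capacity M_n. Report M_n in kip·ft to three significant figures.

M_n ≈ 529 kip·ft

Assume both steels yield.
a = (A_s − A'_s) f_y/(0.85 f'_c b) = (6.34 − 1.28) × 60/(0.85 × 4 × 13) = 6.869 in.
c = a/β₁ = 6.869/0.85 = 8.081 in; ε'_s = 0.003(c − d')/c = 0.0021 ≥ ε_y = 0.0021, so the compression steel yields.
M_n = (A_s − A'_s) f_y (d − a/2) + A'_s f_y (d − d') = 303.6 × (19.9 − 3.4345) + 76.8 × (19.9 − 2.4) = 4998.9 + 1344.0 = 6342.9 kip·in = 6342.9/12 = 528.58 kip·ft.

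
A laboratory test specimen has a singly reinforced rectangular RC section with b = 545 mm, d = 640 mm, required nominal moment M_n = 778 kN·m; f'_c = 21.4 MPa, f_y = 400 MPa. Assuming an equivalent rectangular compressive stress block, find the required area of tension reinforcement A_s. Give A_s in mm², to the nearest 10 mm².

A_s ≈ 3400 mm²

With M_n = 0.85 f'_c a b (d − a/2), solve the quadratic for a:
a = d − √(d² − 2M_n/(0.85 f'_c b)) = 640 − √(640² − 2 × 778×10⁶/(0.85 × 21.4 × 545)) = 137.36 mm.
A_s = 0.85 f'_c a b / f_y = 0.85 × 21.4 × 137.36 × 545 / 400 = 3404.3 mm².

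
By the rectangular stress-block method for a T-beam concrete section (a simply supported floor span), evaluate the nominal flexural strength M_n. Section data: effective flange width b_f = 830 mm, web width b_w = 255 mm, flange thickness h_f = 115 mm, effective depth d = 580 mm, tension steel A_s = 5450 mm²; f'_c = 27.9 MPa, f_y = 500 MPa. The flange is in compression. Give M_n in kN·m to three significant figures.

Tension: T = A_s f_y = 5450 × 500 = 2725000 N.
Try a within the flange: a = T/(0.85 f'_c b_f) = 2725000/(0.85 × 27.9 × 830) = 138.44 mm.
a = 138.44 > h_f = 115 mm: the block extends into the web. Split into flange-overhang and web parts.
C_f = 0.85 f'_c (b_f − b_w) h_f = 0.85 × 27.9 × (830 − 255) × 115 = 1568154 N.
Remaining web compression depth: a_w = (T − C_f)/(0.85 f'_c b_w) = (2725000 − 1568154)/(0.85 × 27.9 × 255) = 191.30 mm.
M_n = C_f(d − h_f/2) + (T − C_f)(d − a_w/2) = 1568154 × (580 − 57.5) + 1156846 × (580 − 95.65) = 819.36 + 560.32 = 1379.68 × 10⁶ N·mm.
M_n = 1379.68 kN·m.

M_n ≈ 1380 kN·m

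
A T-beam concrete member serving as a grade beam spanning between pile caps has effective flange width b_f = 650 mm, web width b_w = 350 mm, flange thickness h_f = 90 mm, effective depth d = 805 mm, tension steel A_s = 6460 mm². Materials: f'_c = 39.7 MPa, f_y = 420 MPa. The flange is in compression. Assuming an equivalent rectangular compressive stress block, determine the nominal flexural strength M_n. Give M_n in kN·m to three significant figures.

M_n ≈ 2010 kN·m

Tension: T = A_s f_y = 6460 × 420 = 2713200 N.
Try a within the flange: a = T/(0.85 f'_c b_f) = 2713200/(0.85 × 39.7 × 650) = 123.70 mm.
a = 123.70 > h_f = 90 mm: the block extends into the web. Split into flange-overhang and web parts.
C_f = 0.85 f'_c (b_f − b_w) h_f = 0.85 × 39.7 × (650 − 350) × 90 = 911115 N.
Remaining web compression depth: a_w = (T − C_f)/(0.85 f'_c b_w) = (2713200 − 911115)/(0.85 × 39.7 × 350) = 152.58 mm.
M_n = C_f(d − h_f/2) + (T − C_f)(d − a_w/2) = 911115 × (805 − 45) + 1802085 × (805 − 76.29) = 692.45 + 1313.20 = 2005.65 × 10⁶ N·mm.
M_n = 2005.65 kN·m.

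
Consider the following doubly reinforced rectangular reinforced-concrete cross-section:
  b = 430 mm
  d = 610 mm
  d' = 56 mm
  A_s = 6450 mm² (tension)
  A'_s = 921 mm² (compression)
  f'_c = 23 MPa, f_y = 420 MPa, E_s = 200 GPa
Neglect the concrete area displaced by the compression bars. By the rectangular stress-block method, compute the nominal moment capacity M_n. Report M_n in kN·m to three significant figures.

M_n ≈ 1310 kN·m

Assume both tension and compression steel yield.
Net tension couple steel: A_s − A'_s = 5529 mm².
a = (A_s − A'_s) f_y / (0.85 f'_c b) = 2322180/(0.85 × 23 × 430) = 276.24 mm.
c = a/β₁ = 276.24/0.85 = 324.99 mm; ε'_s = 0.003(c − d')/c = 0.0025 ≥ f_y/E_s = 0.0021, so compression steel does yield.
M_n = (A_s − A'_s) f_y (d − a/2) + A'_s f_y (d − d') = [2322180 × (610 − 138.12) + 386820 × (610 − 56)] × 10⁻⁶ = 1095.79 + 214.30 = 1310.09 kN·m.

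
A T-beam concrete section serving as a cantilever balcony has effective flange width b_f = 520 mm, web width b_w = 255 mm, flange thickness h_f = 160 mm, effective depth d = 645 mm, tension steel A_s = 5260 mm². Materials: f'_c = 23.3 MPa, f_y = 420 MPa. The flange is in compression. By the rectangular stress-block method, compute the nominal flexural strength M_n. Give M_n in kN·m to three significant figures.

M_n ≈ 1170 kN·m

Tension: T = A_s f_y = 5260 × 420 = 2209200 N.
Try a within the flange: a = T/(0.85 f'_c b_f) = 2209200/(0.85 × 23.3 × 520) = 214.51 mm.
a = 214.51 > h_f = 160 mm: the block extends into the web. Split into flange-overhang and web parts.
C_f = 0.85 f'_c (b_f − b_w) h_f = 0.85 × 23.3 × (520 − 255) × 160 = 839732 N.
Remaining web compression depth: a_w = (T − C_f)/(0.85 f'_c b_w) = (2209200 − 839732)/(0.85 × 23.3 × 255) = 271.17 mm.
M_n = C_f(d − h_f/2) + (T − C_f)(d − a_w/2) = 839732 × (645 − 80) + 1369468 × (645 − 135.585) = 474.45 + 697.63 = 1172.08 × 10⁶ N·mm.
M_n = 1172.08 kN·m.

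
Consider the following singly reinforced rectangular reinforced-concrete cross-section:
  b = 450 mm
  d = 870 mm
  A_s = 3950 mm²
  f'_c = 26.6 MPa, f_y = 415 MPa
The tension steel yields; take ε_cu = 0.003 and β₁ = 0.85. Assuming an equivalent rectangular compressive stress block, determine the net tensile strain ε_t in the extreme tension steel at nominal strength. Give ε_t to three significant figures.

ε_t ≈ 0.0108

a = A_s f_y/(0.85 f'_c b) = 161.11 mm.
β₁ = 0.85, so c = a/β₁ = 161.11/0.85 = 189.54 mm.
From the linear strain diagram with ε_cu = 0.003: ε_t = 0.003 (d − c)/c = 0.003 × (870 − 189.54)/189.54 = 0.0108.
Since ε_t ≥ 0.005, the section is tension-controlled.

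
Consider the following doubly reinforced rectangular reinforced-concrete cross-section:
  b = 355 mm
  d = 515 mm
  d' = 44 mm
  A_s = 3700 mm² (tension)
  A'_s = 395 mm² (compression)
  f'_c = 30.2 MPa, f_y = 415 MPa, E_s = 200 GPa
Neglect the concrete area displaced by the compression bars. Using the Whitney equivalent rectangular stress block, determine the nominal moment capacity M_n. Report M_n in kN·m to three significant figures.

Assume both tension and compression steel yield.
Net tension couple steel: A_s − A'_s = 3305 mm².
a = (A_s − A'_s) f_y / (0.85 f'_c b) = 1371575/(0.85 × 30.2 × 355) = 150.51 mm.
c = a/β₁ = 150.51/0.834 = 180.47 mm; ε'_s = 0.003(c − d')/c = 0.0023 ≥ f_y/E_s = 0.0021, so compression steel does yield.
M_n = (A_s − A'_s) f_y (d − a/2) + A'_s f_y (d − d') = [1371575 × (515 − 75.255) + 163925 × (515 − 44)] × 10⁻⁶ = 603.14 + 77.21 = 680.35 kN·m.

M_n ≈ 680 kN·m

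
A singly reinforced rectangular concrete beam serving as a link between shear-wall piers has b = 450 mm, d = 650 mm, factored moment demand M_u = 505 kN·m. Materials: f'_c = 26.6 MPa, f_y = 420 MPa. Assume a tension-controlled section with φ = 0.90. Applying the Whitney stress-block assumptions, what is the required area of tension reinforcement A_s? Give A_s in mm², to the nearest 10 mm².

A_s ≈ 2210 mm²

M_n = M_u/φ = 505/0.90 = 561.111 kN·m.
With M_n = 0.85 f'_c a b (d − a/2), solve the quadratic for a:
a = d − √(d² − 2M_n/(0.85 f'_c b)) = 650 − √(650² − 2 × 561.111×10⁶/(0.85 × 26.6 × 450)) = 91.25 mm.
A_s = 0.85 f'_c a b / f_y = 0.85 × 26.6 × 91.25 × 450 / 420 = 2210.5 mm².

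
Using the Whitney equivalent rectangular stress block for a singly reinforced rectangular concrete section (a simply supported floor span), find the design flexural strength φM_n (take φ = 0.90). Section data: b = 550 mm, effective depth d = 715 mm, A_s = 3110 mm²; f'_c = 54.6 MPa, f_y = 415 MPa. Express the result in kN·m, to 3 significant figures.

T = A_s f_y = 3110 × 415 = 1290650 N = 1290.65 kN.
From C = T: a = T/(0.85 f'_c b) = 1290650/(0.85 × 54.6 × 550) = 50.56 mm.
M_n = T(d − a/2) = 1290.65 kN × (715 − 25.28) mm = 890.19 kN·m.
φM_n = 0.90 × 890.19 = 801.17 kN·m.

φM_n ≈ 801 kN·m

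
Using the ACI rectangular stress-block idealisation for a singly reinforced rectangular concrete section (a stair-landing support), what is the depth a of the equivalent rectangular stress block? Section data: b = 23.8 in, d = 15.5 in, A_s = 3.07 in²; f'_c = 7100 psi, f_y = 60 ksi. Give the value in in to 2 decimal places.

T = A_s f_y = 3.07 × 60 = 184.2 kips.
a = T/(0.85 f'_c b) = 184.2/(0.85 × 7.1 × 23.8) = 1.28 in.

a ≈ 1.28 in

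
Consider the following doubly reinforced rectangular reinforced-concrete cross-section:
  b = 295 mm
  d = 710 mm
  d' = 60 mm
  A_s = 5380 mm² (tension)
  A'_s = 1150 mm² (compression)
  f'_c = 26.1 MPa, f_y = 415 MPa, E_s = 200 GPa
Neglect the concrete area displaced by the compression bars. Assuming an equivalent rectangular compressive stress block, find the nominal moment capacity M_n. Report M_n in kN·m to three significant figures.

M_n ≈ 1320 kN·m

Assume both tension and compression steel yield.
Net tension couple steel: A_s − A'_s = 4230 mm².
a = (A_s − A'_s) f_y / (0.85 f'_c b) = 1755450/(0.85 × 26.1 × 295) = 268.23 mm.
c = a/β₁ = 268.23/0.85 = 315.56 mm; ε'_s = 0.003(c − d')/c = 0.0024 ≥ f_y/E_s = 0.0021, so compression steel does yield.
M_n = (A_s − A'_s) f_y (d − a/2) + A'_s f_y (d − d') = [1755450 × (710 − 134.115) + 477250 × (710 − 60)] × 10⁻⁶ = 1010.94 + 310.21 = 1321.15 kN·m.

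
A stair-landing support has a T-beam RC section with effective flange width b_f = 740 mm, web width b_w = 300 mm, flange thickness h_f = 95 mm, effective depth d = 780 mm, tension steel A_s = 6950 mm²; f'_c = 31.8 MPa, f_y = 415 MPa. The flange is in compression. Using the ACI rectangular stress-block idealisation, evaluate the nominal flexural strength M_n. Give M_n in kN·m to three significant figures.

Tension: T = A_s f_y = 6950 × 415 = 2884250 N.
Try a within the flange: a = T/(0.85 f'_c b_f) = 2884250/(0.85 × 31.8 × 740) = 144.20 mm.
a = 144.20 > h_f = 95 mm: the block extends into the web. Split into flange-overhang and web parts.
C_f = 0.85 f'_c (b_f − b_w) h_f = 0.85 × 31.8 × (740 − 300) × 95 = 1129854 N.
Remaining web compression depth: a_w = (T − C_f)/(0.85 f'_c b_w) = (2884250 − 1129854)/(0.85 × 31.8 × 300) = 216.35 mm.
M_n = C_f(d − h_f/2) + (T − C_f)(d − a_w/2) = 1129854 × (780 − 47.5) + 1754396 × (780 − 108.175) = 827.62 + 1178.65 = 2006.27 × 10⁶ N·mm.
M_n = 2006.27 kN·m.

M_n ≈ 2010 kN·m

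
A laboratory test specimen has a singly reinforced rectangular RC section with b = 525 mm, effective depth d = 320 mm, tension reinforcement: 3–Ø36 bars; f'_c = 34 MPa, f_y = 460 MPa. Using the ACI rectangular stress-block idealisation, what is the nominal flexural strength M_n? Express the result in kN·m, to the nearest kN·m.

M_n ≈ 385 kN·m

A_s = 3 × 1018 = 3054 mm².
T = A_s f_y = 3054 × 460 = 1404840 N = 1404.84 kN.
From C = T: a = T/(0.85 f'_c b) = 1404840/(0.85 × 34 × 525) = 92.59 mm.
M_n = T(d − a/2) = 1404.84 kN × (320 − 46.295) mm = 384.51 kN·m.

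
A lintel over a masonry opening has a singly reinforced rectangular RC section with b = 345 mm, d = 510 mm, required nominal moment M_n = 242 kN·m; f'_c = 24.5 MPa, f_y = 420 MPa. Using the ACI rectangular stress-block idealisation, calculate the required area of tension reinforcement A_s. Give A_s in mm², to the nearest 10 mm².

A_s ≈ 1210 mm²

With M_n = 0.85 f'_c a b (d − a/2), solve the quadratic for a:
a = d − √(d² − 2M_n/(0.85 f'_c b)) = 510 − √(510² − 2 × 242×10⁶/(0.85 × 24.5 × 345)) = 70.99 mm.
A_s = 0.85 f'_c a b / f_y = 0.85 × 24.5 × 70.99 × 345 / 420 = 1214.4 mm².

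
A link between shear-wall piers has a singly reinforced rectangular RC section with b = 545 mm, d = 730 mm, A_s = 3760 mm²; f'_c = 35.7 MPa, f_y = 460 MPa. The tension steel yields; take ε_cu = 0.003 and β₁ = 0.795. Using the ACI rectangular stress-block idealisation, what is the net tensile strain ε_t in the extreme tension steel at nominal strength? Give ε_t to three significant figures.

a = A_s f_y/(0.85 f'_c b) = 104.58 mm.
β₁ = 0.795, so c = a/β₁ = 104.58/0.795 = 131.55 mm.
From the linear strain diagram with ε_cu = 0.003: ε_t = 0.003 (d − c)/c = 0.003 × (730 − 131.55)/131.55 = 0.0136.
Since ε_t ≥ 0.005, the section is tension-controlled.

ε_t ≈ 0.0136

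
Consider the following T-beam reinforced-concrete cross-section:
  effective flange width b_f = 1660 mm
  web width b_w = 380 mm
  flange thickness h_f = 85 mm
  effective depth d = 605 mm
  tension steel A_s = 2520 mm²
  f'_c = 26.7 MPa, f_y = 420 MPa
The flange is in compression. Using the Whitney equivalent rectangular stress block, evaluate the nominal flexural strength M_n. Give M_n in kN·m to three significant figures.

Tension: T = A_s f_y = 2520 × 420 = 1058400 N.
Try a within the flange: a = T/(0.85 f'_c b_f) = 1058400/(0.85 × 26.7 × 1660) = 28.09 mm.
Since a = 28.09 ≤ h_f = 85 mm, the stress block lies entirely in the flange; analyse as a rectangular beam of width b_f.
M_n = T(d − a/2) = 1058400 × (605 − 14.045) = 625.47 × 10⁶ N·mm.
M_n = 625.47 kN·m.

M_n ≈ 625 kN·m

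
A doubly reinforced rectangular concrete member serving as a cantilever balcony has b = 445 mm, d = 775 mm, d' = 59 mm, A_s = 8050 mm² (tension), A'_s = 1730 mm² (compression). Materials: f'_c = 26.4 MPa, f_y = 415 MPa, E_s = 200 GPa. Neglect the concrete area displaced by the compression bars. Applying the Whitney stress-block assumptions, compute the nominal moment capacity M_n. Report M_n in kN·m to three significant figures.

M_n ≈ 2200 kN·m

Assume both tension and compression steel yield.
Net tension couple steel: A_s − A'_s = 6320 mm².
a = (A_s − A'_s) f_y / (0.85 f'_c b) = 2622800/(0.85 × 26.4 × 445) = 262.65 mm.
c = a/β₁ = 262.65/0.85 = 309.00 mm; ε'_s = 0.003(c − d')/c = 0.0024 ≥ f_y/E_s = 0.0021, so compression steel does yield.
M_n = (A_s − A'_s) f_y (d − a/2) + A'_s f_y (d − d') = [2622800 × (775 − 131.325) + 717950 × (775 − 59)] × 10⁻⁶ = 1688.23 + 514.05 = 2202.28 kN·m.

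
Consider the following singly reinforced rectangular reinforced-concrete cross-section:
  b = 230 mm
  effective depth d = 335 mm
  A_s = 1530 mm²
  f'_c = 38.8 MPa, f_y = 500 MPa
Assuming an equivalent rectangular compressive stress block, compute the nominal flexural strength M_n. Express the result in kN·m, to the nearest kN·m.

T = A_s f_y = 1530 × 500 = 765000 N = 765 kN.
From C = T: a = T/(0.85 f'_c b) = 765000/(0.85 × 38.8 × 230) = 100.85 mm.
M_n = T(d − a/2) = 765 kN × (335 − 50.425) mm = 217.70 kN·m.

M_n ≈ 218 kN·m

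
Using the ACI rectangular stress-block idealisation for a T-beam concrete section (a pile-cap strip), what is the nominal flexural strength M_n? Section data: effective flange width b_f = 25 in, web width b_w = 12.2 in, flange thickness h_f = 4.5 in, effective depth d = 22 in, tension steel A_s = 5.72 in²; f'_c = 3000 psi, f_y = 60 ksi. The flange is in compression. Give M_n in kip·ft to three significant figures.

M_n ≈ 550 kip·ft

Tension: T = A_s f_y = 5.72 × 60 = 343.2 kips.
Try a within the flange: a = T/(0.85 f'_c b_f) = 343.2/(0.85 × 3 × 25) = 5.384 in.
a = 5.384 > h_f = 4.5 in: the block extends into the web. Split into flange-overhang and web parts.
C_f = 0.85 f'_c (b_f − b_w) h_f = 0.85 × 3 × (25 − 12.2) × 4.5 = 146.9 kips.
Remaining web compression depth: a_w = (T − C_f)/(0.85 f'_c b_w) = (343.2 − 146.9)/(0.85 × 3 × 12.2) = 6.310 in.
M_n = C_f(d − h_f/2) + (T − C_f)(d − a_w/2) = 146.9 × (22 − 2.25) + 196.3 × (22 − 3.155) = 2901.3 + 3699.3 = 6600.6 kip·in.
M_n = 6600.6/12 = 550.05 kip·ft.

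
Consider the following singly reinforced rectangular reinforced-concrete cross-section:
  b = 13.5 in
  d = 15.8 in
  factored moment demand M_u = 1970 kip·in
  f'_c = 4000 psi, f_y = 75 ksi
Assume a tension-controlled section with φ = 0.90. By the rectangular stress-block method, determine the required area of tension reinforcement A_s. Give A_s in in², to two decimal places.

A_s ≈ 2.07 in²

M_n = M_u/φ = 1970/0.90 = 2188.89 kip·in.
From M_n = 0.85 f'_c a b (d − a/2):
a = d − √(d² − 2M_n/(0.85 f'_c b)) = 15.8 − √(15.8² − 2 × 2188.89/(0.85 × 4 × 13.5)) = 3.380 in.
A_s = 0.85 f'_c a b / f_y = 0.85 × 4 × 3.380 × 13.5 / 75 = 2.069 in².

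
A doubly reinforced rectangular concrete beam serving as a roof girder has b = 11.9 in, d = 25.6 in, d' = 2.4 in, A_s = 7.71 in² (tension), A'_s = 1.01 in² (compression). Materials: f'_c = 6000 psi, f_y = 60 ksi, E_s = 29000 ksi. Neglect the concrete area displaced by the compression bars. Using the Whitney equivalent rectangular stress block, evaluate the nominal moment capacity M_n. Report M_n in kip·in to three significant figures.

Assume both steels yield.
a = (A_s − A'_s) f_y/(0.85 f'_c b) = (7.71 − 1.01) × 60/(0.85 × 6 × 11.9) = 6.624 in.
c = a/β₁ = 6.624/0.75 = 8.832 in; ε'_s = 0.003(c − d')/c = 0.0022 ≥ ε_y = 0.0021, so the compression steel yields.
M_n = (A_s − A'_s) f_y (d − a/2) + A'_s f_y (d − d') = 402 × (25.6 − 3.312) + 60.6 × (25.6 − 2.4) = 8959.8 + 1405.9 = 10365.7 kip·in.

M_n ≈ 10400 kip·in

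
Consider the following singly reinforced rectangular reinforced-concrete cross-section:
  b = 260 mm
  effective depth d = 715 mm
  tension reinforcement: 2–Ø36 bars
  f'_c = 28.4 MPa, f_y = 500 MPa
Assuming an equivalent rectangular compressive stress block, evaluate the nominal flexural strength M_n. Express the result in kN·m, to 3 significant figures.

M_n ≈ 645 kN·m

A_s = 2 × 1018 = 2036 mm².
T = A_s f_y = 2036 × 500 = 1018000 N = 1018 kN.
From C = T: a = T/(0.85 f'_c b) = 1018000/(0.85 × 28.4 × 260) = 162.19 mm.
M_n = T(d − a/2) = 1018 kN × (715 − 81.095) mm = 645.32 kN·m.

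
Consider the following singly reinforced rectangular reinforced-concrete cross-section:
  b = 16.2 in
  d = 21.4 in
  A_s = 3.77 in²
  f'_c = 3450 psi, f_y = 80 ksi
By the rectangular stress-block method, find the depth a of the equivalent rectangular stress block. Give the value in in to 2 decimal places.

a ≈ 6.35 in

T = A_s f_y = 3.77 × 80 = 301.6 kips.
a = T/(0.85 f'_c b) = 301.6/(0.85 × 3.45 × 16.2) = 6.35 in.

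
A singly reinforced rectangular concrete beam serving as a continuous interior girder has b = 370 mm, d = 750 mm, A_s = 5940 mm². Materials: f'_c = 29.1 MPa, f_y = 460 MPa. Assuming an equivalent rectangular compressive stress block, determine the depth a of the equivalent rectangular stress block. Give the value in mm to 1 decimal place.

a ≈ 298.6 mm

T = A_s f_y = 5940 × 460 = 2732400 N = 2732.4 kN.
Setting C = 0.85 f'_c a b equal to T: a = 2732400/(0.85 × 29.1 × 370) = 298.6 mm.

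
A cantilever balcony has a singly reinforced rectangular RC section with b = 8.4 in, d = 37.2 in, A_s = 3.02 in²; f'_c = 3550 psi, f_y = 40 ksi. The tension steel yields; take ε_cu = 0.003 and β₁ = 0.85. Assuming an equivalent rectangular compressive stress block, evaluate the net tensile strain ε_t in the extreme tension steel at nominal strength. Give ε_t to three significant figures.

a = A_s f_y/(0.85 f'_c b) = 4.766 in.
β₁ = 0.85, so c = a/β₁ = 4.766/0.85 = 5.607 in.
From the linear strain diagram with ε_cu = 0.003: ε_t = 0.003 (d − c)/c = 0.003 × (37.2 − 5.607)/5.607 = 0.0169.
Since ε_t ≥ 0.005, the section is tension-controlled.

ε_t ≈ 0.0169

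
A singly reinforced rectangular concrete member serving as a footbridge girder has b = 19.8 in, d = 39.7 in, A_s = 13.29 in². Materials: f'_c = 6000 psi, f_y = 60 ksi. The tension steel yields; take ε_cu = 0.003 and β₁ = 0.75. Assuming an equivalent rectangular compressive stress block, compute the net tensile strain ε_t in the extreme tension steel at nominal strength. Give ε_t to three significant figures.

ε_t ≈ 0.00831

a = A_s f_y/(0.85 f'_c b) = 7.897 in.
β₁ = 0.75, so c = a/β₁ = 7.897/0.75 = 10.529 in.
From the linear strain diagram with ε_cu = 0.003: ε_t = 0.003 (d − c)/c = 0.003 × (39.7 − 10.529)/10.529 = 0.00831.
Since ε_t ≥ 0.005, the section is tension-controlled.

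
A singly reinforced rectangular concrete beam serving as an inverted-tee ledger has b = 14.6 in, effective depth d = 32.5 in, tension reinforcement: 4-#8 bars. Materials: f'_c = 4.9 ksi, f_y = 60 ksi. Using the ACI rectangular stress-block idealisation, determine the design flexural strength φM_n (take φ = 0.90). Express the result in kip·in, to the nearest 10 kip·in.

φM_n ≈ 5280 kip·in

A_s = 4 × 0.79 = 3.16 in².
T = A_s f_y = 3.16 × 60 = 189.6 kips.
a = T/(0.85 f'_c b) = 189.6/(0.85 × 4.9 × 14.6) = 3.118 in.
M_n = T(d − a/2) = 189.6 × (32.5 − 1.559) = 5866.4 kip·in.
φM_n = 0.90 × 5866.4 = 5279.8 kip·in.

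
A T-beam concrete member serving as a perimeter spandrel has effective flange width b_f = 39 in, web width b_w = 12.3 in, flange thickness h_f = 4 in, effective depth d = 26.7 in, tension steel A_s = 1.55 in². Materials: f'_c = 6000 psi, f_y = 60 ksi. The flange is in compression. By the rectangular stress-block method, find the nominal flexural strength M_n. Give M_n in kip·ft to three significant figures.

M_n ≈ 205 kip·ft

Tension: T = A_s f_y = 1.55 × 60 = 93 kips.
Try a within the flange: a = T/(0.85 f'_c b_f) = 93/(0.85 × 6 × 39) = 0.468 in.
Since a = 0.468 ≤ h_f = 4 in, the stress block lies entirely in the flange; analyse as a rectangular beam of width b_f.
M_n = T(d − a/2) = 93 × (26.7 − 0.234) = 2461.3 kip·in.
M_n = 2461.3/12 = 205.11 kip·ft.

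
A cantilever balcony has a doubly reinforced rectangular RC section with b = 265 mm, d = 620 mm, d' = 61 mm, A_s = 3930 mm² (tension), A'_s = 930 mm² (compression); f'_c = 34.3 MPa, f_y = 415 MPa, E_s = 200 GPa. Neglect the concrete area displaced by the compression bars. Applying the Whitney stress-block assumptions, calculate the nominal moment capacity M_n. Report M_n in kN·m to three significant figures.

Assume both tension and compression steel yield.
Net tension couple steel: A_s − A'_s = 3000 mm².
a = (A_s − A'_s) f_y / (0.85 f'_c b) = 1245000/(0.85 × 34.3 × 265) = 161.14 mm.
c = a/β₁ = 161.14/0.805 = 200.17 mm; ε'_s = 0.003(c − d')/c = 0.0021 ≥ f_y/E_s = 0.0021, so compression steel does yield.
M_n = (A_s − A'_s) f_y (d − a/2) + A'_s f_y (d − d') = [1245000 × (620 − 80.57) + 385950 × (620 − 61)] × 10⁻⁶ = 671.59 + 215.75 = 887.34 kN·m.

M_n ≈ 887 kN·m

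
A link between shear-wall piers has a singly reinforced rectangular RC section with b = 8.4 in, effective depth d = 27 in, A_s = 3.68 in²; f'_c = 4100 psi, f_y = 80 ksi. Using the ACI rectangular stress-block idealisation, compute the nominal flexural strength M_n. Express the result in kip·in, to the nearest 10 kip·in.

T = A_s f_y = 3.68 × 80 = 294.4 kips.
a = T/(0.85 f'_c b) = 294.4/(0.85 × 4.1 × 8.4) = 10.057 in.
M_n = T(d − a/2) = 294.4 × (27 − 5.0285) = 6468.4 kip·in.

M_n ≈ 6470 kip·in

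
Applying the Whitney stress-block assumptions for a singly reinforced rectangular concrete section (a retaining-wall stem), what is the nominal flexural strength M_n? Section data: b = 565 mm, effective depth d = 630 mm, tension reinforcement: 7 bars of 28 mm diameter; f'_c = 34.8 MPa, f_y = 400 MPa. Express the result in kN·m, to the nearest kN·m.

A_s = 7 × 616 = 4312 mm².
T = A_s f_y = 4312 × 400 = 1724800 N = 1724.8 kN.
From C = T: a = T/(0.85 f'_c b) = 1724800/(0.85 × 34.8 × 565) = 103.20 mm.
M_n = T(d − a/2) = 1724.8 kN × (630 − 51.6) mm = 997.62 kN·m.

M_n ≈ 998 kN·m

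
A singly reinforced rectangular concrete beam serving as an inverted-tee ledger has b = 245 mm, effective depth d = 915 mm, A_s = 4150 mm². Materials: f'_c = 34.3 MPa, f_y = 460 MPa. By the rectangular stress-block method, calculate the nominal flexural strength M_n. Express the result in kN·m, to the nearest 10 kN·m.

M_n ≈ 1490 kN·m

T = A_s f_y = 4150 × 460 = 1909000 N = 1909 kN.
From C = T: a = T/(0.85 f'_c b) = 1909000/(0.85 × 34.3 × 245) = 267.26 mm.
M_n = T(d − a/2) = 1909 kN × (915 − 133.63) mm = 1491.64 kN·m.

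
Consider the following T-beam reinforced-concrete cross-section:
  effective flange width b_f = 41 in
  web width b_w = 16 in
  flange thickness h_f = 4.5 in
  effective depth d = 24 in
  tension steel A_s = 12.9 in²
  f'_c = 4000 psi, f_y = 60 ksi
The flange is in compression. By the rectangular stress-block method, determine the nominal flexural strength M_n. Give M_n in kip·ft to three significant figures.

Tension: T = A_s f_y = 12.9 × 60 = 774 kips.
Try a within the flange: a = T/(0.85 f'_c b_f) = 774/(0.85 × 4 × 41) = 5.552 in.
a = 5.552 > h_f = 4.5 in: the block extends into the web. Split into flange-overhang and web parts.
C_f = 0.85 f'_c (b_f − b_w) h_f = 0.85 × 4 × (41 − 16) × 4.5 = 382.5 kips.
Remaining web compression depth: a_w = (T − C_f)/(0.85 f'_c b_w) = (774 − 382.5)/(0.85 × 4 × 16) = 7.197 in.
M_n = C_f(d − h_f/2) + (T − C_f)(d − a_w/2) = 382.5 × (24 − 2.25) + 391.5 × (24 − 3.5985) = 8319.4 + 7987.2 = 16306.6 kip·in.
M_n = 16306.6/12 = 1358.88 kip·ft.

M_n ≈ 1360 kip·ft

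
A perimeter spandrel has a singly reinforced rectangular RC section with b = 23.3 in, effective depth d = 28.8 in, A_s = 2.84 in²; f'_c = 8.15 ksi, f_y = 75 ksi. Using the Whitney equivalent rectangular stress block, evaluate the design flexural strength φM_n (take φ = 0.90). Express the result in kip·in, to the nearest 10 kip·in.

T = A_s f_y = 2.84 × 75 = 213 kips.
a = T/(0.85 f'_c b) = 213/(0.85 × 8.15 × 23.3) = 1.320 in.
M_n = T(d − a/2) = 213 × (28.8 − 0.66) = 5993.8 kip·in.
φM_n = 0.90 × 5993.8 = 5394.4 kip·in.

φM_n ≈ 5390 kip·in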